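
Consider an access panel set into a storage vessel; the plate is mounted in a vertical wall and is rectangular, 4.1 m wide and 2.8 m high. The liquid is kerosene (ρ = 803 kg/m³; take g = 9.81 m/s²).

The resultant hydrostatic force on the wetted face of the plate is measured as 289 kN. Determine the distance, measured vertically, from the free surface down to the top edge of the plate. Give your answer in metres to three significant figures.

d_top ≈ 1.80 m

γ = ρg = 803 × 9.81 / 1000 = 7.87743 kN/m³.
A = 4.1 × 2.8 = 11.48 m².
From F = γ·h_c·A, the centroid depth is h_c = 289/(7.87743 × 11.48) = 3.19574 m.
The centroid lies 2.8/2 = 1.4 m below the top edge, so the top edge sits at h_top = 3.19574 − 1.4 = 1.79574 m below the surface.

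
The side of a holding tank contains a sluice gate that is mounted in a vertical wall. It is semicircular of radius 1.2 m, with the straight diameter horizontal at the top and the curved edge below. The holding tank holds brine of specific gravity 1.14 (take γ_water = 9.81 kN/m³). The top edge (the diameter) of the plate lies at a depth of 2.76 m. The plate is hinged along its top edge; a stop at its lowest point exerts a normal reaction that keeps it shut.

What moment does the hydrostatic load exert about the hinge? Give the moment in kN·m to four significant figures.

γ = 1.14 × 9.81 = 11.1834 kN/m³.
The centroid of a semicircle lies 4r/(3π) = 0.509296 m from the diameter, here below the top edge, so the centroid depth is h_c = 2.76 + 0.509296 = 3.2693 m.
A = πr²/2 = π × 1.2²/2 = 2.26195 m².
Resultant F = γ·h_c·A = 11.1834 × 3.2693 × 2.26195 = 82.7012 kN.
I_c = (π/8 − 8/(9π))·r⁴ = 0.109757 × 1.2⁴ = 0.227592 m⁴.
Centre of pressure: y_p = y_c + I_c/(y_c·A) = 3.2693 + 0.227592/(3.2693 × 2.26195) = 3.2693 + 0.0307765 = 3.30008 m along the plane.
The resultant acts 0.509296 + 0.0307765 = 0.540072 m (along the plate) below the hinge at the top edge, so the moment about the hinge is M = F × 0.540072 = 82.7012 × 0.540072 = 44.6646 kN·m.

M ≈ 44.66 kN·m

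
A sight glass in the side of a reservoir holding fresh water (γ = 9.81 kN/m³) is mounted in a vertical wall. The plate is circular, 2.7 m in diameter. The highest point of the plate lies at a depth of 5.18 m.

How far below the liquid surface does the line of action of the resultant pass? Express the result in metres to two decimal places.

h_p = 6.60 m

γ = 9.81 kN/m³.
The centroid is at the centre, 1.35 m below the top of the plate, so the centroid depth is h_c = 5.18 + 1.35 = 6.53 m.
A = π(1.35)² = 5.72555 m².
Resultant F = γ·h_c·A = 9.81 × 6.53 × 5.72555 = 366.775 kN.
I_c = πr⁴/4 = π × 1.35⁴/4 = 2.6087 m⁴.
Centre of pressure: y_p = y_c + I_c/(y_c·A) = 6.53 + 2.6087/(6.53 × 5.72555) = 6.53 + 0.069774 = 6.59977 m along the plane.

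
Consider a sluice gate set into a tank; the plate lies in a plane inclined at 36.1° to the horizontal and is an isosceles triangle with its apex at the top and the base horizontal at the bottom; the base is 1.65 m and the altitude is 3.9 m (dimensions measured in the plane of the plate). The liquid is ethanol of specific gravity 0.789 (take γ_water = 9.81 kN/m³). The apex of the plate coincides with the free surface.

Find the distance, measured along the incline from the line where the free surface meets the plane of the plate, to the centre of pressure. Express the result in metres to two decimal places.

y_p = 2.93 m

γ = 0.789 × 9.81 = 7.74009 kN/m³.
Let θ = 36.1° be the plate's angle to the horizontal; measure y along the incline from where the plane meets the free surface. Vertical depth h = y·sinθ with sinθ = 0.589196.
With the apex up, the centroid sits 2h/3 = 2 × 3.9/3 = 2.6 m below the apex, so y_c = 2.6 m and h_c = 2.6 × 0.589196 = 1.53191 m.
A = ½ × 1.65 × 3.9 = 3.2175 m².
Resultant F = γ·h_c·A = 7.74009 × 1.53191 × 3.2175 = 38.1503 kN.
I_c = b·h³/36 = 1.65 × 3.9³/36 = 2.71879 m⁴.
Centre of pressure: y_p = y_c + I_c/(y_c·A) = 2.6 + 2.71879/(2.6 × 3.2175) = 2.6 + 0.325 = 2.925 m along the plane.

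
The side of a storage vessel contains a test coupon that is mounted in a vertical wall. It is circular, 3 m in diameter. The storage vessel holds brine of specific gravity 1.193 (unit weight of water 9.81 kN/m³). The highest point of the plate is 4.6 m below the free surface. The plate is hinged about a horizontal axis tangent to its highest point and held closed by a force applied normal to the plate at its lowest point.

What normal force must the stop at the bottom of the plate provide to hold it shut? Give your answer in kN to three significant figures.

P ≈ 268 kN

γ = 1.193 × 9.81 = 11.70333 kN/m³.
The centroid is at the centre, 1.5 m below the top of the plate, so the centroid depth is h_c = 4.6 + 1.5 = 6.1 m.
A = π(1.5)² = 7.06858 m².
Resultant F = γ·h_c·A = 11.70333 × 6.1 × 7.06858 = 504.628 kN.
I_c = πr⁴/4 = π × 1.5⁴/4 = 3.97608 m⁴.
Centre of pressure: y_p = y_c + I_c/(y_c·A) = 6.1 + 3.97608/(6.1 × 7.06858) = 6.1 + 0.0922132 = 6.19221 m along the plane.
The resultant acts 1.5 + 0.0922132 = 1.59221 m (along the plate) below the hinge at the top edge, so the moment about the hinge is M = F × 1.59221 = 504.628 × 1.59221 = 803.474 kN·m.
A normal force at the bottom, 3 m from the hinge, must supply this moment: P = 803.474/3 = 267.825 kN.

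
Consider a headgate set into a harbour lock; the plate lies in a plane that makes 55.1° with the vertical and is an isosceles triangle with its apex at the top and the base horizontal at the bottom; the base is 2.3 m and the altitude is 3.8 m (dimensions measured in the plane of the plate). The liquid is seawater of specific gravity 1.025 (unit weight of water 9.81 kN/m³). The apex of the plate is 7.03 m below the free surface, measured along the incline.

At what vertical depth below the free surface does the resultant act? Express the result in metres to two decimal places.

γ = 1.025 × 9.81 = 10.05525 kN/m³.
The plate makes 55.1° with the vertical, i.e. θ = 90° − 55.1° = 34.9° to the horizontal. Measuring y along the incline from the free-surface line, vertical depth h = y·sinθ with sinθ = 0.572146.
With the apex up, the centroid sits 2h/3 = 2 × 3.8/3 = 2.53333 m below the apex, so y_c = 7.03 + 2.53333 = 9.56333 m and h_c = 9.56333 × 0.572146 = 5.47162 m.
A = ½ × 2.3 × 3.8 = 4.37 m².
Resultant F = γ·h_c·A = 10.05525 × 5.47162 × 4.37 = 240.431 kN.
I_c = b·h³/36 = 2.3 × 3.8³/36 = 3.50571 m⁴.
Centre of pressure: y_p = y_c + I_c/(y_c·A) = 9.56333 + 3.50571/(9.56333 × 4.37) = 9.56333 + 0.0838852 = 9.64722 m along the plane.
Vertically, h_p = y_p·sinθ = 9.64722 × 0.572146 = 5.51962 m.

h_p = 5.52 m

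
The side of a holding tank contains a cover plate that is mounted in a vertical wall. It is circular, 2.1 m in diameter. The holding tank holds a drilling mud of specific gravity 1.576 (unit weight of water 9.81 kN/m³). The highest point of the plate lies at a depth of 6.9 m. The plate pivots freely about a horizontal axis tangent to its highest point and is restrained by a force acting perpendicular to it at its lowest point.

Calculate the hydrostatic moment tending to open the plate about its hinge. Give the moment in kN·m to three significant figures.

M ≈ 462 kN·m

γ = 1.576 × 9.81 = 15.46056 kN/m³.
The centroid is at the centre, 1.05 m below the top of the plate, so the centroid depth is h_c = 6.9 + 1.05 = 7.95 m.
A = π(1.05)² = 3.46361 m².
Resultant F = γ·h_c·A = 15.46056 × 7.95 × 3.46361 = 425.717 kN.
I_c = πr⁴/4 = π × 1.05⁴/4 = 0.954656 m⁴.
Centre of pressure: y_p = y_c + I_c/(y_c·A) = 7.95 + 0.954656/(7.95 × 3.46361) = 7.95 + 0.0346698 = 7.98467 m along the plane.
The resultant acts 1.05 + 0.0346698 = 1.08467 m (along the plate) below the hinge at the top edge, so the moment about the hinge is M = F × 1.08467 = 425.717 × 1.08467 = 461.762 kN·m.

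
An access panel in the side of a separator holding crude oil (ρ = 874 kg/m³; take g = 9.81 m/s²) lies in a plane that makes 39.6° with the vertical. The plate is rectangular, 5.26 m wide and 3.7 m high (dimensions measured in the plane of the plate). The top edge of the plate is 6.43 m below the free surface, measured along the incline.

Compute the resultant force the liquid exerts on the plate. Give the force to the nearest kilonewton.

γ = ρg = 874 × 9.81 / 1000 = 8.57394 kN/m³.
The plate makes 39.6° with the vertical, i.e. θ = 90° − 39.6° = 50.4° to the horizontal. Measuring y along the incline from the free-surface line, vertical depth h = y·sinθ with sinθ = 0.770513.
The centroid lies 3.7/2 = 1.85 m below the top edge, so y_c = 6.43 + 1.85 = 8.28 m and h_c = 8.28 × 0.770513 = 6.37985 m.
A = 5.26 × 3.7 = 19.462 m².
Resultant F = γ·h_c·A = 8.57394 × 6.37985 × 19.462 = 1064.58 kN.

F ≈ 1065 kN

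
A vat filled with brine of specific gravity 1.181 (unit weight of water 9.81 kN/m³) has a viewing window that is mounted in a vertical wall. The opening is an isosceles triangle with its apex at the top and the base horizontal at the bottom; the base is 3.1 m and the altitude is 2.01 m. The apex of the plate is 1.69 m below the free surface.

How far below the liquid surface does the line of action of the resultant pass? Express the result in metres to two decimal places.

γ = 1.181 × 9.81 = 11.58561 kN/m³.
With the apex up, the centroid sits 2h/3 = 2 × 2.01/3 = 1.34 m below the apex, so the centroid depth is h_c = 1.69 + 1.34 = 3.03 m.
A = ½ × 3.1 × 2.01 = 3.1155 m².
Resultant F = γ·h_c·A = 11.58561 × 3.03 × 3.1155 = 109.368 kN.
I_c = b·h³/36 = 3.1 × 2.01³/36 = 0.699274 m⁴.
Centre of pressure: y_p = y_c + I_c/(y_c·A) = 3.03 + 0.699274/(3.03 × 3.1155) = 3.03 + 0.0740759 = 3.10408 m along the plane.

h_p = 3.10 m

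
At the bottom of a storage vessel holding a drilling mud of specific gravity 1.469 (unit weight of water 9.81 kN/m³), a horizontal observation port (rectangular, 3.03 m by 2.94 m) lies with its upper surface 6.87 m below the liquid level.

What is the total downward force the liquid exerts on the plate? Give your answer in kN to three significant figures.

γ = 1.469 × 9.81 = 14.41089 kN/m³.
The plate is horizontal, so pressure is uniform at p = γ·h = 14.41089 × 6.87 = 99.0028 kN/m².
A = 3.03 × 2.94 = 8.9082 m².
F = p·A = 99.0028 × 8.9082 = 881.937 kN.

F ≈ 882 kN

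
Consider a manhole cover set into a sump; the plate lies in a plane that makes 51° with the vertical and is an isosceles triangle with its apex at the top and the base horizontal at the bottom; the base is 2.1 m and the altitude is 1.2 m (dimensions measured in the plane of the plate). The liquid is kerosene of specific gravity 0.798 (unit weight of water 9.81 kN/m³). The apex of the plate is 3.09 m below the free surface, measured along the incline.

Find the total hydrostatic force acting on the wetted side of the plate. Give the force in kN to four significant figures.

F ≈ 24.15 kN

γ = 0.798 × 9.81 = 7.82838 kN/m³.
The plate makes 51° with the vertical, i.e. θ = 90° − 51° = 39° to the horizontal. Measuring y along the incline from the free-surface line, vertical depth h = y·sinθ with sinθ = 0.629320.
With the apex up, the centroid sits 2h/3 = 2 × 1.2/3 = 0.8 m below the apex, so y_c = 3.09 + 0.8 = 3.89 m and h_c = 3.89 × 0.629320 = 2.44805 m.
A = ½ × 2.1 × 1.2 = 1.26 m².
Resultant F = γ·h_c·A = 7.82838 × 2.44805 × 1.26 = 24.147 kN.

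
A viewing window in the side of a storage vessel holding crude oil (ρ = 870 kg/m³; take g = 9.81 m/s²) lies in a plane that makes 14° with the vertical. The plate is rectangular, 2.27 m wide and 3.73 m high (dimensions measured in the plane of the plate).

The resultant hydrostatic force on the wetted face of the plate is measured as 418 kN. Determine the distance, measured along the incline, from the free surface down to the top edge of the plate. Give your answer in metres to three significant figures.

γ = ρg = 870 × 9.81 / 1000 = 8.5347 kN/m³.
A = 2.27 × 3.73 = 8.4671 m².
From F = γ·h_c·A, the centroid depth is h_c = 418/(8.5347 × 8.4671) = 5.78433 m.
The plate makes 14° with the vertical, i.e. θ = 90° − 14° = 76° to the horizontal. Measuring y along the incline from the free-surface line, vertical depth h = y·sinθ with sinθ = 0.970296.
Along the incline, y_c = h_c/sinθ = 5.78433/0.970296 = 5.96141 m.
The centroid lies 3.73/2 = 1.865 m below the top edge, so the top edge sits at y_top = 5.96141 − 1.865 = 4.09641 m along the incline.

y_top ≈ 4.10 m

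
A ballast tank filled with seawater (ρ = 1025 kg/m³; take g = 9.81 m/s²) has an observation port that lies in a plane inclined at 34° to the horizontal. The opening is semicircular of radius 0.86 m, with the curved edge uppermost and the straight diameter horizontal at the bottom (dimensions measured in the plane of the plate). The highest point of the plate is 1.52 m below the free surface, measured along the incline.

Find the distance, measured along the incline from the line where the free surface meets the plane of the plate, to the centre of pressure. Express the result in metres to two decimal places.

γ = ρg = 1025 × 9.81 / 1000 = 10.05525 kN/m³.
Let θ = 34° be the plate's angle to the horizontal; measure y along the incline from where the plane meets the free surface. Vertical depth h = y·sinθ with sinθ = 0.559193.
The centroid lies 4r/(3π) = 0.364995 m above the diameter, so r − 4r/(3π) = 0.86 − 0.364995 = 0.495005 m below the topmost point, so y_c = 1.52 + 0.495005 = 2.015 m and h_c = 2.015 × 0.559193 = 1.12677 m.
A = πr²/2 = π × 0.86²/2 = 1.16176 m².
Resultant F = γ·h_c·A = 10.05525 × 1.12677 × 1.16176 = 13.1627 kN.
I_c = (π/8 − 8/(9π))·r⁴ = 0.109757 × 0.86⁴ = 0.060038 m⁴.
Centre of pressure: y_p = y_c + I_c/(y_c·A) = 2.015 + 0.060038/(2.015 × 1.16176) = 2.015 + 0.0256469 = 2.04065 m along the plane.

y_p = 2.04 m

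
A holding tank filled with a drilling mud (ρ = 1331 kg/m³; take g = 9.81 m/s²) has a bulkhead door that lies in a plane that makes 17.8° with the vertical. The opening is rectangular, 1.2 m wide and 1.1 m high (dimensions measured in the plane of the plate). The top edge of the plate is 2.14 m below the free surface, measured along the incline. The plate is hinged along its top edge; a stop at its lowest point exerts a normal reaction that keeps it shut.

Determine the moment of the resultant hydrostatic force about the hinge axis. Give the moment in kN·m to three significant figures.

M ≈ 25.9 kN·m

γ = ρg = 1331 × 9.81 / 1000 = 13.05711 kN/m³.
The plate makes 17.8° with the vertical, i.e. θ = 90° − 17.8° = 72.2° to the horizontal. Measuring y along the incline from the free-surface line, vertical depth h = y·sinθ with sinθ = 0.952129.
The centroid lies 1.1/2 = 0.55 m below the top edge, so y_c = 2.14 + 0.55 = 2.69 m and h_c = 2.69 × 0.952129 = 2.56123 m.
A = 1.2 × 1.1 = 1.32 m².
Resultant F = γ·h_c·A = 13.05711 × 2.56123 × 1.32 = 44.1438 kN.
I_c = b·h³/12 = 1.2 × 1.1³/12 = 0.1331 m⁴.
Centre of pressure: y_p = y_c + I_c/(y_c·A) = 2.69 + 0.1331/(2.69 × 1.32) = 2.69 + 0.0374845 = 2.72748 m along the plane.
The resultant acts 0.55 + 0.0374845 = 0.587485 m (along the plate) below the hinge at the top edge, so the moment about the hinge is M = F × 0.587485 = 44.1438 × 0.587485 = 25.9338 kN·m.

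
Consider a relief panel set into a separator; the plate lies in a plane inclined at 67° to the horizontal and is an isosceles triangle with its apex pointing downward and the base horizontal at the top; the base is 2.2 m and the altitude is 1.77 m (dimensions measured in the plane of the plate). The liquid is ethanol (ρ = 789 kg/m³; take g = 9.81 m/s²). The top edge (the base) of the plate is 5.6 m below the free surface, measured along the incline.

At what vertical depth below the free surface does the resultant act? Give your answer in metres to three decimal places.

γ = ρg = 789 × 9.81 / 1000 = 7.74009 kN/m³.
Let θ = 67° be the plate's angle to the horizontal; measure y along the incline from where the plane meets the free surface. Vertical depth h = y·sinθ with sinθ = 0.920505.
With the apex down, the centroid sits h/3 = 1.77/3 = 0.59 m below the base (the top edge), so y_c = 5.6 + 0.59 = 6.19 m and h_c = 6.19 × 0.920505 = 5.69793 m.
A = ½ × 2.2 × 1.77 = 1.947 m².
Resultant F = γ·h_c·A = 7.74009 × 5.69793 × 1.947 = 85.8676 kN.
I_c = b·h³/36 = 2.2 × 1.77³/36 = 0.338875 m⁴.
Centre of pressure: y_p = y_c + I_c/(y_c·A) = 6.19 + 0.338875/(6.19 × 1.947) = 6.19 + 0.0281179 = 6.21812 m along the plane.
Vertically, h_p = y_p·sinθ = 6.21812 × 0.920505 = 5.72381 m.

h_p = 5.724 m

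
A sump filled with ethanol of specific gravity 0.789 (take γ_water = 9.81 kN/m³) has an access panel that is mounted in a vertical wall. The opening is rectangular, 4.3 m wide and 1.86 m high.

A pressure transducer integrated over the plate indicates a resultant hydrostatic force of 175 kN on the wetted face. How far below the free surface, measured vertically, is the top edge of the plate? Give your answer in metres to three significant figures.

γ = 0.789 × 9.81 = 7.74009 kN/m³.
A = 4.3 × 1.86 = 7.998 m².
From F = γ·h_c·A, the centroid depth is h_c = 175/(7.74009 × 7.998) = 2.8269 m.
The centroid lies 1.86/2 = 0.93 m below the top edge, so the top edge sits at h_top = 2.8269 − 0.93 = 1.8969 m below the surface.

d_top ≈ 1.90 m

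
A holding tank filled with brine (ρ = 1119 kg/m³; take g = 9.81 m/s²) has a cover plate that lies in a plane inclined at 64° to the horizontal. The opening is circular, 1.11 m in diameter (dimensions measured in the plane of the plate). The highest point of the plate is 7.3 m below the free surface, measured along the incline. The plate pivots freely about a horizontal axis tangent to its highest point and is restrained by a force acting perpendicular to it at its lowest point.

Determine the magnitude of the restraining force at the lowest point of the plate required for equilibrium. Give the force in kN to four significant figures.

γ = ρg = 1119 × 9.81 / 1000 = 10.97739 kN/m³.
Let θ = 64° be the plate's angle to the horizontal; measure y along the incline from where the plane meets the free surface. Vertical depth h = y·sinθ with sinθ = 0.898794.
The centroid is at the centre, 0.555 m below the top of the plate, so y_c = 7.3 + 0.555 = 7.855 m and h_c = 7.855 × 0.898794 = 7.06003 m.
A = π(0.555)² = 0.967689 m².
Resultant F = γ·h_c·A = 10.97739 × 7.06003 × 0.967689 = 74.9966 kN.
I_c = πr⁴/4 = π × 0.555⁴/4 = 0.0745181 m⁴.
Centre of pressure: y_p = y_c + I_c/(y_c·A) = 7.855 + 0.0745181/(7.855 × 0.967689) = 7.855 + 0.00980347 = 7.8648 m along the plane.
The resultant acts 0.555 + 0.00980347 = 0.564803 m (along the plate) below the hinge at the top edge, so the moment about the hinge is M = F × 0.564803 = 74.9966 × 0.564803 = 42.3583 kN·m.
A normal force at the bottom, 1.11 m from the hinge, must supply this moment: P = 42.3583/1.11 = 38.1606 kN.

P ≈ 38.16 kN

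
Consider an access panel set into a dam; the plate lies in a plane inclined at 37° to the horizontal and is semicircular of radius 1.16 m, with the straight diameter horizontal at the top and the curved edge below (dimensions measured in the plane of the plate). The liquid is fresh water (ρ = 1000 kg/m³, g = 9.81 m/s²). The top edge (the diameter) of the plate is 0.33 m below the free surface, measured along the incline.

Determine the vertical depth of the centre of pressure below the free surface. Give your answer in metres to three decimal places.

h_p = 0.564 m

γ = ρg = 1000 × 9.81 = 9810 N/m³ = 9.81 kN/m³.
Let θ = 37° be the plate's angle to the horizontal; measure y along the incline from where the plane meets the free surface. Vertical depth h = y·sinθ with sinθ = 0.601815.
The centroid of a semicircle lies 4r/(3π) = 0.492319 m from the diameter, here below the top edge, so y_c = 0.33 + 0.492319 = 0.822319 m and h_c = 0.822319 × 0.601815 = 0.494884 m.
A = πr²/2 = π × 1.16²/2 = 2.11366 m².
Resultant F = γ·h_c·A = 9.81 × 0.494884 × 2.11366 = 10.2614 kN.
I_c = (π/8 − 8/(9π))·r⁴ = 0.109757 × 1.16⁴ = 0.19873 m⁴.
Centre of pressure: y_p = y_c + I_c/(y_c·A) = 0.822319 + 0.19873/(0.822319 × 2.11366) = 0.822319 + 0.114337 = 0.936656 m along the plane.
Vertically, h_p = y_p·sinθ = 0.936656 × 0.601815 = 0.563694 m.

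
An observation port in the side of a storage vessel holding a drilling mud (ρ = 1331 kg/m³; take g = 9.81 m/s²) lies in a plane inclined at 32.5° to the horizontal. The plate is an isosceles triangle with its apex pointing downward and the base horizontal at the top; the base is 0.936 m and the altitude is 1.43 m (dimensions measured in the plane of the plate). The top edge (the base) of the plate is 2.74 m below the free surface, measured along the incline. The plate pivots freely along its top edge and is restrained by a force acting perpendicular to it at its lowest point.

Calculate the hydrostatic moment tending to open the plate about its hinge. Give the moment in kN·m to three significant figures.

M ≈ 7.73 kN·m

γ = ρg = 1331 × 9.81 / 1000 = 13.05711 kN/m³.
Let θ = 32.5° be the plate's angle to the horizontal; measure y along the incline from where the plane meets the free surface. Vertical depth h = y·sinθ with sinθ = 0.537300.
With the apex down, the centroid sits h/3 = 1.43/3 = 0.476667 m below the base (the top edge), so y_c = 2.74 + 0.476667 = 3.21667 m and h_c = 3.21667 × 0.537300 = 1.72832 m.
A = ½ × 0.936 × 1.43 = 0.66924 m².
Resultant F = γ·h_c·A = 13.05711 × 1.72832 × 0.66924 = 15.1026 kN.
I_c = b·h³/36 = 0.936 × 1.43³/36 = 0.0760294 m⁴.
Centre of pressure: y_p = y_c + I_c/(y_c·A) = 3.21667 + 0.0760294/(3.21667 × 0.66924) = 3.21667 + 0.0353178 = 3.25199 m along the plane.
The resultant acts 0.476667 + 0.0353178 = 0.511985 m (along the plate) below the hinge at the top edge, so the moment about the hinge is M = F × 0.511985 = 15.1026 × 0.511985 = 7.7323 kN·m.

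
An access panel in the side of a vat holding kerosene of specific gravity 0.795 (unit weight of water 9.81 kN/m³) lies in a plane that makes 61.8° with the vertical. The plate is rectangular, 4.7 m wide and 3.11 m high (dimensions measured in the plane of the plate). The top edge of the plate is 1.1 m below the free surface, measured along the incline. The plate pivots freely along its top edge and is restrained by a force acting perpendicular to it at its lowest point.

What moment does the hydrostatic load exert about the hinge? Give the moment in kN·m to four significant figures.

γ = 0.795 × 9.81 = 7.79895 kN/m³.
The plate makes 61.8° with the vertical, i.e. θ = 90° − 61.8° = 28.2° to the horizontal. Measuring y along the incline from the free-surface line, vertical depth h = y·sinθ with sinθ = 0.472551.
The centroid lies 3.11/2 = 1.555 m below the top edge, so y_c = 1.1 + 1.555 = 2.655 m and h_c = 2.655 × 0.472551 = 1.25462 m.
A = 4.7 × 3.11 = 14.617 m².
Resultant F = γ·h_c·A = 7.79895 × 1.25462 × 14.617 = 143.023 kN.
I_c = b·h³/12 = 4.7 × 3.11³/12 = 11.7814 m⁴.
Centre of pressure: y_p = y_c + I_c/(y_c·A) = 2.655 + 11.7814/(2.655 × 14.617) = 2.655 + 0.303581 = 2.95858 m along the plane.
The resultant acts 1.555 + 0.303581 = 1.85858 m (along the plate) below the hinge at the top edge, so the moment about the hinge is M = F × 1.85858 = 143.023 × 1.85858 = 265.82 kN·m.

M ≈ 265.8 kN·m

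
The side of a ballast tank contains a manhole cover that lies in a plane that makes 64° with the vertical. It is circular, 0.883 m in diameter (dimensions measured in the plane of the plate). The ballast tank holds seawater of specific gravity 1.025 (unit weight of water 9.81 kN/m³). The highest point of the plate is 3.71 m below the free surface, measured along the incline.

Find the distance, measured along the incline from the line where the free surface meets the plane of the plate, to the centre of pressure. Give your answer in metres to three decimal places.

γ = 1.025 × 9.81 = 10.05525 kN/m³.
The plate makes 64° with the vertical, i.e. θ = 90° − 64° = 26° to the horizontal. Measuring y along the incline from the free-surface line, vertical depth h = y·sinθ with sinθ = 0.438371.
The centroid is at the centre, 0.4415 m below the top of the plate, so y_c = 3.71 + 0.4415 = 4.1515 m and h_c = 4.1515 × 0.438371 = 1.8199 m.
A = π(0.4415)² = 0.612366 m².
Resultant F = γ·h_c·A = 10.05525 × 1.8199 × 0.612366 = 11.206 kN.
I_c = πr⁴/4 = π × 0.4415⁴/4 = 0.029841 m⁴.
Centre of pressure: y_p = y_c + I_c/(y_c·A) = 4.1515 + 0.029841/(4.1515 × 0.612366) = 4.1515 + 0.0117381 = 4.16324 m along the plane.

y_p = 4.163 m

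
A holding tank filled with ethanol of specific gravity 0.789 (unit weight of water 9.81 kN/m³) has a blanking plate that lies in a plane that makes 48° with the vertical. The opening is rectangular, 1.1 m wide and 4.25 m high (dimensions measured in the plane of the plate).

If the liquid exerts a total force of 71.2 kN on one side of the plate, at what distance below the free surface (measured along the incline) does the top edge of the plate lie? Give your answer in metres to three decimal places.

y_top ≈ 0.816 m

γ = 0.789 × 9.81 = 7.74009 kN/m³.
A = 1.1 × 4.25 = 4.675 m².
From F = γ·h_c·A, the centroid depth is h_c = 71.2/(7.74009 × 4.675) = 1.96767 m.
The plate makes 48° with the vertical, i.e. θ = 90° − 48° = 42° to the horizontal. Measuring y along the incline from the free-surface line, vertical depth h = y·sinθ with sinθ = 0.669131.
Along the incline, y_c = h_c/sinθ = 1.96767/0.669131 = 2.94063 m.
The centroid lies 4.25/2 = 2.125 m below the top edge, so the top edge sits at y_top = 2.94063 − 2.125 = 0.81563 m along the incline.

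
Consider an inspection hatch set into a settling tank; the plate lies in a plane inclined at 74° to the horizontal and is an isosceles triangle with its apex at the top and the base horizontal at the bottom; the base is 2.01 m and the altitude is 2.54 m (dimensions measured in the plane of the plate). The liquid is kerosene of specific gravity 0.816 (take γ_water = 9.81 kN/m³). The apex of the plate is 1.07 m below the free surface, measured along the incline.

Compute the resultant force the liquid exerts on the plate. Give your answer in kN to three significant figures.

F ≈ 54.3 kN

γ = 0.816 × 9.81 = 8.00496 kN/m³.
Let θ = 74° be the plate's angle to the horizontal; measure y along the incline from where the plane meets the free surface. Vertical depth h = y·sinθ with sinθ = 0.961262.
With the apex up, the centroid sits 2h/3 = 2 × 2.54/3 = 1.69333 m below the apex, so y_c = 1.07 + 1.69333 = 2.76333 m and h_c = 2.76333 × 0.961262 = 2.65628 m.
A = ½ × 2.01 × 2.54 = 2.5527 m².
Resultant F = γ·h_c·A = 8.00496 × 2.65628 × 2.5527 = 54.2791 kN.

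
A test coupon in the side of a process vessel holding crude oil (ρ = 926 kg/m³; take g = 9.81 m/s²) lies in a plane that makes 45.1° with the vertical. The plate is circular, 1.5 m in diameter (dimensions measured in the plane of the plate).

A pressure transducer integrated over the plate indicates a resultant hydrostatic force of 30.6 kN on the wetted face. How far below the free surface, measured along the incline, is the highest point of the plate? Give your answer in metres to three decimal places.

γ = ρg = 926 × 9.81 / 1000 = 9.08406 kN/m³.
A = π(0.75)² = 1.76715 m².
From F = γ·h_c·A, the centroid depth is h_c = 30.6/(9.08406 × 1.76715) = 1.9062 m.
The plate makes 45.1° with the vertical, i.e. θ = 90° − 45.1° = 44.9° to the horizontal. Measuring y along the incline from the free-surface line, vertical depth h = y·sinθ with sinθ = 0.705872.
Along the incline, y_c = h_c/sinθ = 1.9062/0.705872 = 2.70049 m.
The centroid is at the centre, 0.75 m below the top of the plate, so the highest point sits at y_top = 2.70049 − 0.75 = 1.95049 m along the incline.

y_top ≈ 1.950 m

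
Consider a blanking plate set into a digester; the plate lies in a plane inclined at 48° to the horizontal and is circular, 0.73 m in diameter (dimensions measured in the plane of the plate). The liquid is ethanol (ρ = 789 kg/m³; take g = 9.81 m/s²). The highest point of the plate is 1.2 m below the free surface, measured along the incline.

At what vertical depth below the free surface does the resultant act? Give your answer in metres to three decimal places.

γ = ρg = 789 × 9.81 / 1000 = 7.74009 kN/m³.
Let θ = 48° be the plate's angle to the horizontal; measure y along the incline from where the plane meets the free surface. Vertical depth h = y·sinθ with sinθ = 0.743145.
The centroid is at the centre, 0.365 m below the top of the plate, so y_c = 1.2 + 0.365 = 1.565 m and h_c = 1.565 × 0.743145 = 1.16302 m.
A = π(0.365)² = 0.418539 m².
Resultant F = γ·h_c·A = 7.74009 × 1.16302 × 0.418539 = 3.76764 kN.
I_c = πr⁴/4 = π × 0.365⁴/4 = 0.01394 m⁴.
Centre of pressure: y_p = y_c + I_c/(y_c·A) = 1.565 + 0.01394/(1.565 × 0.418539) = 1.565 + 0.021282 = 1.58628 m along the plane.
Vertically, h_p = y_p·sinθ = 1.58628 × 0.743145 = 1.17884 m.

h_p = 1.179 m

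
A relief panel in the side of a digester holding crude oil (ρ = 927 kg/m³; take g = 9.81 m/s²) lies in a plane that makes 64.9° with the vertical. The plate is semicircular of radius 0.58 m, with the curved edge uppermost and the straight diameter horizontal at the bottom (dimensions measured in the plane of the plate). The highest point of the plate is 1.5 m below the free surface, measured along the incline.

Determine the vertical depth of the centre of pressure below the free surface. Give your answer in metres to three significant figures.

γ = ρg = 927 × 9.81 / 1000 = 9.09387 kN/m³.
The plate makes 64.9° with the vertical, i.e. θ = 90° − 64.9° = 25.1° to the horizontal. Measuring y along the incline from the free-surface line, vertical depth h = y·sinθ with sinθ = 0.424199.
The centroid lies 4r/(3π) = 0.24616 m above the diameter, so r − 4r/(3π) = 0.58 − 0.24616 = 0.33384 m below the topmost point, so y_c = 1.5 + 0.33384 = 1.83384 m and h_c = 1.83384 × 0.424199 = 0.777913 m.
A = πr²/2 = π × 0.58²/2 = 0.528416 m².
Resultant F = γ·h_c·A = 9.09387 × 0.777913 × 0.528416 = 3.73814 kN.
I_c = (π/8 − 8/(9π))·r⁴ = 0.109757 × 0.58⁴ = 0.0124206 m⁴.
Centre of pressure: y_p = y_c + I_c/(y_c·A) = 1.83384 + 0.0124206/(1.83384 × 0.528416) = 1.83384 + 0.0128176 = 1.84666 m along the plane.
Vertically, h_p = y_p·sinθ = 1.84666 × 0.424199 = 0.783351 m.

h_p = 0.783 m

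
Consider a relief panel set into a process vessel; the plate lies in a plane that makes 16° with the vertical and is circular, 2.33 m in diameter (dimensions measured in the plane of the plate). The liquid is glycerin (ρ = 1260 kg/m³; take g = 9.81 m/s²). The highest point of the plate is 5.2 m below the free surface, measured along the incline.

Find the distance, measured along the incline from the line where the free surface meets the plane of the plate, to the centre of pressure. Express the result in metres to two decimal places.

y_p = 6.42 m

γ = ρg = 1260 × 9.81 / 1000 = 12.3606 kN/m³.
The plate makes 16° with the vertical, i.e. θ = 90° − 16° = 74° to the horizontal. Measuring y along the incline from the free-surface line, vertical depth h = y·sinθ with sinθ = 0.961262.
The centroid is at the centre, 1.165 m below the top of the plate, so y_c = 5.2 + 1.165 = 6.365 m and h_c = 6.365 × 0.961262 = 6.11843 m.
A = π(1.165)² = 4.26385 m².
Resultant F = γ·h_c·A = 12.3606 × 6.11843 × 4.26385 = 322.464 kN.
I_c = πr⁴/4 = π × 1.165⁴/4 = 1.44675 m⁴.
Centre of pressure: y_p = y_c + I_c/(y_c·A) = 6.365 + 1.44675/(6.365 × 4.26385) = 6.365 + 0.0533081 = 6.41831 m along the plane.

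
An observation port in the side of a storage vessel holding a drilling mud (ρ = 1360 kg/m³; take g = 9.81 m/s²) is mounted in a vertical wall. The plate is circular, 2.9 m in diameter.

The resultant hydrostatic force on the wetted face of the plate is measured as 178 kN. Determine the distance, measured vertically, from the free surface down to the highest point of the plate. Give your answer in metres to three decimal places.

d_top ≈ 0.570 m

γ = ρg = 1360 × 9.81 / 1000 = 13.3416 kN/m³.
A = π(1.45)² = 6.6052 m².
From F = γ·h_c·A, the centroid depth is h_c = 178/(13.3416 × 6.6052) = 2.01988 m.
The centroid is at the centre, 1.45 m below the top of the plate, so the highest point sits at h_top = 2.01988 − 1.45 = 0.56988 m below the surface.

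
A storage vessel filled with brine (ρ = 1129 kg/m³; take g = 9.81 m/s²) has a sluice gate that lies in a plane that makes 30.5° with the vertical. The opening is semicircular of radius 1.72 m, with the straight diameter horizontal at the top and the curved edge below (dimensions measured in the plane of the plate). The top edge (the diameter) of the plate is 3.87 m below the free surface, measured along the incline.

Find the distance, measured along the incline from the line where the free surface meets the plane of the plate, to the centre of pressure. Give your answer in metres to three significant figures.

y_p = 4.64 m

γ = ρg = 1129 × 9.81 / 1000 = 11.07549 kN/m³.
The plate makes 30.5° with the vertical, i.e. θ = 90° − 30.5° = 59.5° to the horizontal. Measuring y along the incline from the free-surface line, vertical depth h = y·sinθ with sinθ = 0.861629.
The centroid of a semicircle lies 4r/(3π) = 0.729991 m from the diameter, here below the top edge, so y_c = 3.87 + 0.729991 = 4.59999 m and h_c = 4.59999 × 0.861629 = 3.96348 m.
A = πr²/2 = π × 1.72²/2 = 4.64704 m².
Resultant F = γ·h_c·A = 11.07549 × 3.96348 × 4.64704 = 203.993 kN.
I_c = (π/8 − 8/(9π))·r⁴ = 0.109757 × 1.72⁴ = 0.960608 m⁴.
Centre of pressure: y_p = y_c + I_c/(y_c·A) = 4.59999 + 0.960608/(4.59999 × 4.64704) = 4.59999 + 0.0449379 = 4.64493 m along the plane.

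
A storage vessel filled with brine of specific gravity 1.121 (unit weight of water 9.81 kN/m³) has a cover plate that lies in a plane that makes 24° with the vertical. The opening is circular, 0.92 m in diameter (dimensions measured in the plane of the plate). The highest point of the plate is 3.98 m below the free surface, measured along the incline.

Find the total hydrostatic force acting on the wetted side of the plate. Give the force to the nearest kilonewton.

γ = 1.121 × 9.81 = 10.99701 kN/m³.
The plate makes 24° with the vertical, i.e. θ = 90° − 24° = 66° to the horizontal. Measuring y along the incline from the free-surface line, vertical depth h = y·sinθ with sinθ = 0.913545.
The centroid is at the centre, 0.46 m below the top of the plate, so y_c = 3.98 + 0.46 = 4.44 m and h_c = 4.44 × 0.913545 = 4.05614 m.
A = π(0.46)² = 0.664761 m².
Resultant F = γ·h_c·A = 10.99701 × 4.05614 × 0.664761 = 29.6519 kN.

F ≈ 30 kN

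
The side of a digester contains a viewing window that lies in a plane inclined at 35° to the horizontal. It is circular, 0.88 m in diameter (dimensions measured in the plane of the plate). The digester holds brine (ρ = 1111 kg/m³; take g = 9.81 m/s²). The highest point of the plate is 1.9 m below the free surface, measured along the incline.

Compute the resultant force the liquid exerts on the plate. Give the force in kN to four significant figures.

F ≈ 8.897 kN

γ = ρg = 1111 × 9.81 / 1000 = 10.89891 kN/m³.
Let θ = 35° be the plate's angle to the horizontal; measure y along the incline from where the plane meets the free surface. Vertical depth h = y·sinθ with sinθ = 0.573576.
The centroid is at the centre, 0.44 m below the top of the plate, so y_c = 1.9 + 0.44 = 2.34 m and h_c = 2.34 × 0.573576 = 1.34217 m.
A = π(0.44)² = 0.608212 m².
Resultant F = γ·h_c·A = 10.89891 × 1.34217 × 0.608212 = 8.89704 kN.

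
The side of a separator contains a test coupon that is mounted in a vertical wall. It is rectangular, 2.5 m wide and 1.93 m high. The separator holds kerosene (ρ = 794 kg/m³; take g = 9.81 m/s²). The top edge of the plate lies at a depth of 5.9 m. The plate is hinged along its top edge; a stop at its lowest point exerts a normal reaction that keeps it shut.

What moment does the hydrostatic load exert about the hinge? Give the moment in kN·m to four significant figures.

M ≈ 260.6 kN·m

γ = ρg = 794 × 9.81 / 1000 = 7.78914 kN/m³.
The centroid lies 1.93/2 = 0.965 m below the top edge, so the centroid depth is h_c = 5.9 + 0.965 = 6.865 m.
A = 2.5 × 1.93 = 4.825 m².
Resultant F = γ·h_c·A = 7.78914 × 6.865 × 4.825 = 258.005 kN.
I_c = b·h³/12 = 2.5 × 1.93³/12 = 1.49772 m⁴.
Centre of pressure: y_p = y_c + I_c/(y_c·A) = 6.865 + 1.49772/(6.865 × 4.825) = 6.865 + 0.0452161 = 6.91022 m along the plane.
The resultant acts 0.965 + 0.0452161 = 1.01022 m (along the plate) below the hinge at the top edge, so the moment about the hinge is M = F × 1.01022 = 258.005 × 1.01022 = 260.642 kN·m.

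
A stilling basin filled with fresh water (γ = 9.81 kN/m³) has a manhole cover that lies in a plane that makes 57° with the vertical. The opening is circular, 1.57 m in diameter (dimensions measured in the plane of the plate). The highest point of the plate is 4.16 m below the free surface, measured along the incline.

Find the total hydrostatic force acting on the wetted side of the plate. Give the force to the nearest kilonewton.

γ = 9.81 kN/m³.
The plate makes 57° with the vertical, i.e. θ = 90° − 57° = 33° to the horizontal. Measuring y along the incline from the free-surface line, vertical depth h = y·sinθ with sinθ = 0.544639.
The centroid is at the centre, 0.785 m below the top of the plate, so y_c = 4.16 + 0.785 = 4.945 m and h_c = 4.945 × 0.544639 = 2.69324 m.
A = π(0.785)² = 1.93593 m².
Resultant F = γ·h_c·A = 9.81 × 2.69324 × 1.93593 = 51.1486 kN.

F ≈ 51 kN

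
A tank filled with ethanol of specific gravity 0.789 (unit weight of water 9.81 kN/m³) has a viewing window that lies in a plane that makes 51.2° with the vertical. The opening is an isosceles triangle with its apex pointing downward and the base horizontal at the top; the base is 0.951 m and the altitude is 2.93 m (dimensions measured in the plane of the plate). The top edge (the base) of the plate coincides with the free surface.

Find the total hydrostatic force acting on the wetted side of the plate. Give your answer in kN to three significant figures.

γ = 0.789 × 9.81 = 7.74009 kN/m³.
The plate makes 51.2° with the vertical, i.e. θ = 90° − 51.2° = 38.8° to the horizontal. Measuring y along the incline from the free-surface line, vertical depth h = y·sinθ with sinθ = 0.626604.
With the apex down, the centroid sits h/3 = 2.93/3 = 0.976667 m below the base (the top edge), so y_c = 0.976667 m and h_c = 0.976667 × 0.626604 = 0.611983 m.
A = ½ × 0.951 × 2.93 = 1.39322 m².
Resultant F = γ·h_c·A = 7.74009 × 0.611983 × 1.39322 = 6.59941 kN.

F ≈ 6.60 kN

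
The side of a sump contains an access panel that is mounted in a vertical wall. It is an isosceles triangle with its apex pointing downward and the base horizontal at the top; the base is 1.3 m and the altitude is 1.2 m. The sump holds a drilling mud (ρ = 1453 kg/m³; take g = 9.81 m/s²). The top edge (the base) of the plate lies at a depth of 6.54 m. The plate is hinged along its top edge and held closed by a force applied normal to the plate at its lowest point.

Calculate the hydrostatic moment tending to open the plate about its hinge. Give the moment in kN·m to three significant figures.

γ = ρg = 1453 × 9.81 / 1000 = 14.25393 kN/m³.
With the apex down, the centroid sits h/3 = 1.2/3 = 0.4 m below the base (the top edge), so the centroid depth is h_c = 6.54 + 0.4 = 6.94 m.
A = ½ × 1.3 × 1.2 = 0.78 m².
Resultant F = γ·h_c·A = 14.25393 × 6.94 × 0.78 = 77.1594 kN.
I_c = b·h³/36 = 1.3 × 1.2³/36 = 0.0624 m⁴.
Centre of pressure: y_p = y_c + I_c/(y_c·A) = 6.94 + 0.0624/(6.94 × 0.78) = 6.94 + 0.0115274 = 6.95153 m along the plane.
The resultant acts 0.4 + 0.0115274 = 0.411527 m (along the plate) below the hinge at the top edge, so the moment about the hinge is M = F × 0.411527 = 77.1594 × 0.411527 = 31.7532 kN·m.

M ≈ 31.8 kN·m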